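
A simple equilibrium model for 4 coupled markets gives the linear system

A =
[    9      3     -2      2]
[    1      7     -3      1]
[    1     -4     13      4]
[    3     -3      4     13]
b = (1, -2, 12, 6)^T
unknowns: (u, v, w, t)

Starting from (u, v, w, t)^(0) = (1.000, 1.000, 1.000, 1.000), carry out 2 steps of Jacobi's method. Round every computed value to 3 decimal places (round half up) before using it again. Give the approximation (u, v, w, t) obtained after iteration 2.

Iteration 1:
  u = (1 - (3)·1.000 - (-2)·1.000 - (2)·1.000) / (9) = -0.222
  v = (-2 - (1)·1.000 - (-3)·1.000 - (1)·1.000) / (7) = -0.143
  w = (12 - (1)·1.000 - (-4)·1.000 - (4)·1.000) / (13) = 0.846
  t = (6 - (3)·1.000 - (-3)·1.000 - (4)·1.000) / (13) = 0.154
Iteration 2:
  u = (1 - (3)·-0.143 - (-2)·0.846 - (2)·0.154) / (9) = 0.313
  v = (-2 - (1)·-0.222 - (-3)·0.846 - (1)·0.154) / (7) = 0.087
  w = (12 - (1)·-0.222 - (-4)·-0.143 - (4)·0.154) / (13) = 0.849
  t = (6 - (3)·-0.222 - (-3)·-0.143 - (4)·0.846) / (13) = 0.219

(0.313, 0.087, 0.849, 0.219)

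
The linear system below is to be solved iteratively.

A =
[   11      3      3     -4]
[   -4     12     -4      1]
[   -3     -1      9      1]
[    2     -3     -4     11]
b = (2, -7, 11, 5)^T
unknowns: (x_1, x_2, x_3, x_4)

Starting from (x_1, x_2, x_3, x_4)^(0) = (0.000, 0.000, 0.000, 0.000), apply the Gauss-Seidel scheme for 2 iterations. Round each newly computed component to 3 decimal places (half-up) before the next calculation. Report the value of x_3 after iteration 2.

1.210

Iteration 1:
  x_1 = (2 - (3)·0.000 - (3)·0.000 - (-4)·0.000) / (11) = 0.182
  x_2 = (-7 - (-4)·0.182 - (-4)·0.000 - (1)·0.000) / (12) = -0.523
  x_3 = (11 - (-3)·0.182 - (-1)·-0.523 - (1)·0.000) / (9) = 1.225
  x_4 = (5 - (2)·0.182 - (-3)·-0.523 - (-4)·1.225) / (11) = 0.724
Iteration 2:
  x_1 = (2 - (3)·-0.523 - (3)·1.225 - (-4)·0.724) / (11) = 0.254
  x_2 = (-7 - (-4)·0.254 - (-4)·1.225 - (1)·0.724) / (12) = -0.151
  x_3 = (11 - (-3)·0.254 - (-1)·-0.151 - (1)·0.724) / (9) = 1.210
  x_4 = (5 - (2)·0.254 - (-3)·-0.151 - (-4)·1.210) / (11) = 0.807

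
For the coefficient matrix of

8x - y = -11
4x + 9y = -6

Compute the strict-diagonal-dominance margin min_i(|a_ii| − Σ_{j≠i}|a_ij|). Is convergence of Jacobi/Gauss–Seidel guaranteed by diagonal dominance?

5

row 1: |8| − (1) = 7
row 2: |9| − (4) = 5
minimum over rows = 5 → strictly diagonally dominant (convergence guaranteed)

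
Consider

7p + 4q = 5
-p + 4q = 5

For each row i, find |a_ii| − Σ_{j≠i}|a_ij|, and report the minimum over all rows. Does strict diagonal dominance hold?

row 1: |7| − (4) = 3
row 2: |4| − (1) = 3
minimum over rows = 3 → strictly diagonally dominant (convergence guaranteed)

3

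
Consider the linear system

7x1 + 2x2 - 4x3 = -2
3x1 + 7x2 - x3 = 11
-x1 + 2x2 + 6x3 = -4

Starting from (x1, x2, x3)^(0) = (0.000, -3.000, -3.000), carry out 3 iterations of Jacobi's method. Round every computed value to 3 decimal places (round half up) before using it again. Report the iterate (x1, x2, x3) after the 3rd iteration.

(-1.596, 1.575, -1.440)

Iteration 1:
  x1 = (-2 - (2)·-3.000 - (-4)·-3.000) / (7) = -1.143
  x2 = (11 - (3)·0.000 - (-1)·-3.000) / (7) = 1.143
  x3 = (-4 - (-1)·0.000 - (2)·-3.000) / (6) = 0.333
Iteration 2:
  x1 = (-2 - (2)·1.143 - (-4)·0.333) / (7) = -0.422
  x2 = (11 - (3)·-1.143 - (-1)·0.333) / (7) = 2.109
  x3 = (-4 - (-1)·-1.143 - (2)·1.143) / (6) = -1.238
Iteration 3:
  x1 = (-2 - (2)·2.109 - (-4)·-1.238) / (7) = -1.596
  x2 = (11 - (3)·-0.422 - (-1)·-1.238) / (7) = 1.575
  x3 = (-4 - (-1)·-0.422 - (2)·2.109) / (6) = -1.440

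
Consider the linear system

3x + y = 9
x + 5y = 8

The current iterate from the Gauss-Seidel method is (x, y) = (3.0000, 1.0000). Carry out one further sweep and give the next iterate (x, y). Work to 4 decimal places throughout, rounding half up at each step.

(2.6667, 1.0667)

One sweep:
  x = (9 - (1)·1.0000) / (3) = 2.6667
  y = (8 - (1)·2.6667) / (5) = 1.0667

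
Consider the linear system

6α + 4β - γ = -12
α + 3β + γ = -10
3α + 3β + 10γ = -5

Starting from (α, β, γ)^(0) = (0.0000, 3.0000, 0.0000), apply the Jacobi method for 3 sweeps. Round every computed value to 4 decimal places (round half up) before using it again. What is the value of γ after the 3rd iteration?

Iteration 1:
  α = (-12 - (4)·3.0000 - (-1)·0.0000) / (6) = -4.0000
  β = (-10 - (1)·0.0000 - (1)·0.0000) / (3) = -3.3333
  γ = (-5 - (3)·0.0000 - (3)·3.0000) / (10) = -1.4000
Iteration 2:
  α = (-12 - (4)·-3.3333 - (-1)·-1.4000) / (6) = -0.0111
  β = (-10 - (1)·-4.0000 - (1)·-1.4000) / (3) = -1.5333
  γ = (-5 - (3)·-4.0000 - (3)·-3.3333) / (10) = 1.7000
Iteration 3:
  α = (-12 - (4)·-1.5333 - (-1)·1.7000) / (6) = -0.6945
  β = (-10 - (1)·-0.0111 - (1)·1.7000) / (3) = -3.8963
  γ = (-5 - (3)·-0.0111 - (3)·-1.5333) / (10) = -0.0367

-0.0367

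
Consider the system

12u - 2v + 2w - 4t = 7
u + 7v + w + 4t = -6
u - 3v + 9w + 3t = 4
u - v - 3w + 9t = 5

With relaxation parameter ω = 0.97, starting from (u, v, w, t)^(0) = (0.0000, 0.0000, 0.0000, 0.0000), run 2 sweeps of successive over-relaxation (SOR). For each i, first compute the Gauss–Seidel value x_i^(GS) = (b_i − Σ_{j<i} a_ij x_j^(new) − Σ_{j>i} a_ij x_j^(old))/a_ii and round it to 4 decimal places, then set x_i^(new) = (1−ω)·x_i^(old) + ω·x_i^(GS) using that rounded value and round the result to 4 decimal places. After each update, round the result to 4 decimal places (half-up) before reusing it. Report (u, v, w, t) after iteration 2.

Iteration 1:
  u: GS value = (7 - (-2)·0.0000 - (2)·0.0000 - (-4)·0.0000) / (12) = 0.5833;  u ← (1−ω)·0.0000 + ω·0.5833 = 0.5658
  v: GS value = (-6 - (1)·0.5658 - (1)·0.0000 - (4)·0.0000) / (7) = -0.9380;  v ← (1−ω)·0.0000 + ω·-0.9380 = -0.9099
  w: GS value = (4 - (1)·0.5658 - (-3)·-0.9099 - (3)·0.0000) / (9) = 0.0783;  w ← (1−ω)·0.0000 + ω·0.0783 = 0.0760
  t: GS value = (5 - (1)·0.5658 - (-1)·-0.9099 - (-3)·0.0760) / (9) = 0.4169;  t ← (1−ω)·0.0000 + ω·0.4169 = 0.4044
Iteration 2:
  u: GS value = (7 - (-2)·-0.9099 - (2)·0.0760 - (-4)·0.4044) / (12) = 0.5538;  u ← (1−ω)·0.5658 + ω·0.5538 = 0.5542
  v: GS value = (-6 - (1)·0.5542 - (1)·0.0760 - (4)·0.4044) / (7) = -1.1783;  v ← (1−ω)·-0.9099 + ω·-1.1783 = -1.1702
  w: GS value = (4 - (1)·0.5542 - (-3)·-1.1702 - (3)·0.4044) / (9) = -0.1420;  w ← (1−ω)·0.0760 + ω·-0.1420 = -0.1355
  t: GS value = (5 - (1)·0.5542 - (-1)·-1.1702 - (-3)·-0.1355) / (9) = 0.3188;  t ← (1−ω)·0.4044 + ω·0.3188 = 0.3214

(0.5542, -1.1702, -0.1355, 0.3214)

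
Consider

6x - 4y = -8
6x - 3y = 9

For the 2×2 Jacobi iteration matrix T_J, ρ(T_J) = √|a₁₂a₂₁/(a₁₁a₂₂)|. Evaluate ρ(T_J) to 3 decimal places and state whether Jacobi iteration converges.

a₁₂a₂₁/(a₁₁a₂₂) = (-4)·(6) / ((6)·(-3)) = 1.333333
ρ = √|1.333333| = √1.333333 = 1.155
ρ > 1, so Jacobi diverges

1.155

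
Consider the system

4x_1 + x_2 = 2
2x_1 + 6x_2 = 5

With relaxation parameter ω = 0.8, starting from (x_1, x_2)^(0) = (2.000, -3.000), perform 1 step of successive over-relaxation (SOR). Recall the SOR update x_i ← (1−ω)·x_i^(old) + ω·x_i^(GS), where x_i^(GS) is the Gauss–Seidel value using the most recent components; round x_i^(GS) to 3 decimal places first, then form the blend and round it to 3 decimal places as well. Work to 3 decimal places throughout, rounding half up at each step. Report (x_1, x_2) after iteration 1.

(1.400, -0.306)

Iteration 1:
  x_1: GS value = (2 - (1)·-3.000) / (4) = 1.250;  x_1 ← (1−ω)·2.000 + ω·1.250 = 1.400
  x_2: GS value = (5 - (2)·1.400) / (6) = 0.367;  x_2 ← (1−ω)·-3.000 + ω·0.367 = -0.306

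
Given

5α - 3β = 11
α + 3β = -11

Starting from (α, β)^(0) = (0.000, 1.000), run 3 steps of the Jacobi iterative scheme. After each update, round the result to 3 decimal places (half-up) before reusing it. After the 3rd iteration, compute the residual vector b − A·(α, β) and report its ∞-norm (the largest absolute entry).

Iteration 1:
  α = (11 - (-3)·1.000) / (5) = 2.800
  β = (-11 - (1)·0.000) / (3) = -3.667
Iteration 2:
  α = (11 - (-3)·-3.667) / (5) = 0.000
  β = (-11 - (1)·2.800) / (3) = -4.600
Iteration 3:
  α = (11 - (-3)·-4.600) / (5) = -0.560
  β = (-11 - (1)·0.000) / (3) = -3.667
Residual b − A·x = (2.799, 0.561); ∞-norm = 2.799

2.799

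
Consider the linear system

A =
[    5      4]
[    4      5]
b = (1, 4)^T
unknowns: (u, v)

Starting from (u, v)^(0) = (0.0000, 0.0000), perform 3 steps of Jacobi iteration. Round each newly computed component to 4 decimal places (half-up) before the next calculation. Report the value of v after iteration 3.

1.1520

Iteration 1:
  u = (1 - (4)·0.0000) / (5) = 0.2000
  v = (4 - (4)·0.0000) / (5) = 0.8000
Iteration 2:
  u = (1 - (4)·0.8000) / (5) = -0.4400
  v = (4 - (4)·0.2000) / (5) = 0.6400
Iteration 3:
  u = (1 - (4)·0.6400) / (5) = -0.3120
  v = (4 - (4)·-0.4400) / (5) = 1.1520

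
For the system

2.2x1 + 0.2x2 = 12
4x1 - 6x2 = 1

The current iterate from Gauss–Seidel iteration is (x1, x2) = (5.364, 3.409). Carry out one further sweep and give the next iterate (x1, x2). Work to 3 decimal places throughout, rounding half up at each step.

(5.145, 3.263)

One sweep:
  x1 = (12 - (0.2)·3.409) / (2.2) = 5.145
  x2 = (1 - (4)·5.145) / (-6) = 3.263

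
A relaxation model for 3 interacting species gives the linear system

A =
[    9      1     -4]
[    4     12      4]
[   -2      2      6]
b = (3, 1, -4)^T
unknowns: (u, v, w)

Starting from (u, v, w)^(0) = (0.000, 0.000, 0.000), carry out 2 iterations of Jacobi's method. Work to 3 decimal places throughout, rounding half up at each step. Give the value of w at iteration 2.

-0.583

Iteration 1:
  u = (3 - (1)·0.000 - (-4)·0.000) / (9) = 0.333
  v = (1 - (4)·0.000 - (4)·0.000) / (12) = 0.083
  w = (-4 - (-2)·0.000 - (2)·0.000) / (6) = -0.667
Iteration 2:
  u = (3 - (1)·0.083 - (-4)·-0.667) / (9) = 0.028
  v = (1 - (4)·0.333 - (4)·-0.667) / (12) = 0.195
  w = (-4 - (-2)·0.333 - (2)·0.083) / (6) = -0.583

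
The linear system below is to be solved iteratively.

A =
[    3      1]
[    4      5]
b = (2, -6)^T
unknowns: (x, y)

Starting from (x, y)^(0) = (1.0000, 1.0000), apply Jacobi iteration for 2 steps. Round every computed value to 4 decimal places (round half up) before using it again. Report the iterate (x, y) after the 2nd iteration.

Iteration 1:
  x = (2 - (1)·1.0000) / (3) = 0.3333
  y = (-6 - (4)·1.0000) / (5) = -2.0000
Iteration 2:
  x = (2 - (1)·-2.0000) / (3) = 1.3333
  y = (-6 - (4)·0.3333) / (5) = -1.4666

(1.3333, -1.4666)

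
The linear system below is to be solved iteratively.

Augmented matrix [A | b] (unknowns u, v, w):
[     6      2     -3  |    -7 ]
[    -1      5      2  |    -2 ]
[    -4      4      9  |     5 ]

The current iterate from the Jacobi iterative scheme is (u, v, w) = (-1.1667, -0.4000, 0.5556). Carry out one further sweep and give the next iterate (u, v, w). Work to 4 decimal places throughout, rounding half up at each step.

One sweep:
  u = (-7 - (2)·-0.4000 - (-3)·0.5556) / (6) = -0.7555
  v = (-2 - (-1)·-1.1667 - (2)·0.5556) / (5) = -0.8556
  w = (5 - (-4)·-1.1667 - (4)·-0.4000) / (9) = 0.2148

(-0.7555, -0.8556, 0.2148)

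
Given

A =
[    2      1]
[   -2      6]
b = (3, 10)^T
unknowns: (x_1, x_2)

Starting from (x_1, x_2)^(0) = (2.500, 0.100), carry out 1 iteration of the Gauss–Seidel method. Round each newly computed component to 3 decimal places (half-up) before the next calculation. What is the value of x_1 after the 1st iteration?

1.450

Iteration 1:
  x_1 = (3 - (1)·0.100) / (2) = 1.450
  x_2 = (10 - (-2)·1.450) / (6) = 2.150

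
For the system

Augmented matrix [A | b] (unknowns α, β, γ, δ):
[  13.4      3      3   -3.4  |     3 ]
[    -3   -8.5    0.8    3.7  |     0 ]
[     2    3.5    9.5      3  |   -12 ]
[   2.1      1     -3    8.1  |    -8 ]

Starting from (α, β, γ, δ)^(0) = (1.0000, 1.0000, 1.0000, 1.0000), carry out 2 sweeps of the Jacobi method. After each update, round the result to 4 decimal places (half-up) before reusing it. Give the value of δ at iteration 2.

Iteration 1:
  α = (3 - (3)·1.0000 - (3)·1.0000 - (-3.4)·1.0000) / (13.4) = 0.0299
  β = (0 - (-3)·1.0000 - (0.8)·1.0000 - (3.7)·1.0000) / (-8.5) = 0.1765
  γ = (-12 - (2)·1.0000 - (3.5)·1.0000 - (3)·1.0000) / (9.5) = -2.1579
  δ = (-8 - (2.1)·1.0000 - (1)·1.0000 - (-3)·1.0000) / (8.1) = -1.0000
Iteration 2:
  α = (3 - (3)·0.1765 - (3)·-2.1579 - (-3.4)·-1.0000) / (13.4) = 0.4137
  β = (0 - (-3)·0.0299 - (0.8)·-2.1579 - (3.7)·-1.0000) / (-8.5) = -0.6489
  γ = (-12 - (2)·0.0299 - (3.5)·0.1765 - (3)·-1.0000) / (9.5) = -1.0187
  δ = (-8 - (2.1)·0.0299 - (1)·0.1765 - (-3)·-2.1579) / (8.1) = -1.8164

-1.8164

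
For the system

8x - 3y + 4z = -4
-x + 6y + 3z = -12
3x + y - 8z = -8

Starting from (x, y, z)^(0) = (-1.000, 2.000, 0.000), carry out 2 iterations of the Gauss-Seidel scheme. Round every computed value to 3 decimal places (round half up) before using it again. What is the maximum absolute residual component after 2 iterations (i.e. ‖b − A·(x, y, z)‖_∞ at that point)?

2.427

Iteration 1:
  x = (-4 - (-3)·2.000 - (4)·0.000) / (8) = 0.250
  y = (-12 - (-1)·0.250 - (3)·0.000) / (6) = -1.958
  z = (-8 - (3)·0.250 - (1)·-1.958) / (-8) = 0.849
Iteration 2:
  x = (-4 - (-3)·-1.958 - (4)·0.849) / (8) = -1.659
  y = (-12 - (-1)·-1.659 - (3)·0.849) / (6) = -2.701
  z = (-8 - (3)·-1.659 - (1)·-2.701) / (-8) = 0.040
Residual b − A·x = (1.009, 2.427, -0.002); ∞-norm = 2.427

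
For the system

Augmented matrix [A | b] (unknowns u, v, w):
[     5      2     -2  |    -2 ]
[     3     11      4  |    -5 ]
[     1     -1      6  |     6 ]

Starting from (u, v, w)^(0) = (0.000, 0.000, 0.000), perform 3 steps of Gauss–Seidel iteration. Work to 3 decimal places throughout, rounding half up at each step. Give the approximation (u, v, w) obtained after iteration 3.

Iteration 1:
  u = (-2 - (2)·0.000 - (-2)·0.000) / (5) = -0.400
  v = (-5 - (3)·-0.400 - (4)·0.000) / (11) = -0.345
  w = (6 - (1)·-0.400 - (-1)·-0.345) / (6) = 1.009
Iteration 2:
  u = (-2 - (2)·-0.345 - (-2)·1.009) / (5) = 0.142
  v = (-5 - (3)·0.142 - (4)·1.009) / (11) = -0.860
  w = (6 - (1)·0.142 - (-1)·-0.860) / (6) = 0.833
Iteration 3:
  u = (-2 - (2)·-0.860 - (-2)·0.833) / (5) = 0.277
  v = (-5 - (3)·0.277 - (4)·0.833) / (11) = -0.833
  w = (6 - (1)·0.277 - (-1)·-0.833) / (6) = 0.815

(0.277, -0.833, 0.815)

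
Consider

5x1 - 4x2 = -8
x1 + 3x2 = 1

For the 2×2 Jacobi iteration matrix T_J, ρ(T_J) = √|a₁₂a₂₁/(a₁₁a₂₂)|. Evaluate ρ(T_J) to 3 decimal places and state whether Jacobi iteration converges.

a₁₂a₂₁/(a₁₁a₂₂) = (-4)·(1) / ((5)·(3)) = -0.266667
ρ = √|-0.266667| = √0.266667 = 0.516
ρ < 1, so Jacobi converges

0.516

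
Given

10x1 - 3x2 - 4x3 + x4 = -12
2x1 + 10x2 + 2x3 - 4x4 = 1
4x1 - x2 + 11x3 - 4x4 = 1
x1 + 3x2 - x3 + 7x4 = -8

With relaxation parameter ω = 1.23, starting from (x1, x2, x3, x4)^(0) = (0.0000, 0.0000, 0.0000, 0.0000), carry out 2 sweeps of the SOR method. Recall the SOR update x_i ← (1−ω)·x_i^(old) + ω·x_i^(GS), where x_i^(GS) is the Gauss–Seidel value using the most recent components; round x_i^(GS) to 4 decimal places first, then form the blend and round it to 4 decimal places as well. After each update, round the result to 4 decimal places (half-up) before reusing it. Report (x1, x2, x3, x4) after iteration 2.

Iteration 1:
  x1: GS value = (-12 - (-3)·0.0000 - (-4)·0.0000 - (1)·0.0000) / (10) = -1.2000;  x1 ← (1−ω)·0.0000 + ω·-1.2000 = -1.4760
  x2: GS value = (1 - (2)·-1.4760 - (2)·0.0000 - (-4)·0.0000) / (10) = 0.3952;  x2 ← (1−ω)·0.0000 + ω·0.3952 = 0.4861
  x3: GS value = (1 - (4)·-1.4760 - (-1)·0.4861 - (-4)·0.0000) / (11) = 0.6718;  x3 ← (1−ω)·0.0000 + ω·0.6718 = 0.8263
  x4: GS value = (-8 - (1)·-1.4760 - (3)·0.4861 - (-1)·0.8263) / (7) = -1.0223;  x4 ← (1−ω)·0.0000 + ω·-1.0223 = -1.2574
Iteration 2:
  x1: GS value = (-12 - (-3)·0.4861 - (-4)·0.8263 - (1)·-1.2574) / (10) = -0.5979;  x1 ← (1−ω)·-1.4760 + ω·-0.5979 = -0.3959
  x2: GS value = (1 - (2)·-0.3959 - (2)·0.8263 - (-4)·-1.2574) / (10) = -0.4890;  x2 ← (1−ω)·0.4861 + ω·-0.4890 = -0.7133
  x3: GS value = (1 - (4)·-0.3959 - (-1)·-0.7133 - (-4)·-1.2574) / (11) = -0.2872;  x3 ← (1−ω)·0.8263 + ω·-0.2872 = -0.5433
  x4: GS value = (-8 - (1)·-0.3959 - (3)·-0.7133 - (-1)·-0.5433) / (7) = -0.8582;  x4 ← (1−ω)·-1.2574 + ω·-0.8582 = -0.7664

(-0.3959, -0.7133, -0.5433, -0.7664)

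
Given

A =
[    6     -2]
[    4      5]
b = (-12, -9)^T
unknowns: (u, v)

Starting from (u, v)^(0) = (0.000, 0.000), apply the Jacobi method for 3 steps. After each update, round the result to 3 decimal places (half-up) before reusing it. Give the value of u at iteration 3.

Iteration 1:
  u = (-12 - (-2)·0.000) / (6) = -2.000
  v = (-9 - (4)·0.000) / (5) = -1.800
Iteration 2:
  u = (-12 - (-2)·-1.800) / (6) = -2.600
  v = (-9 - (4)·-2.000) / (5) = -0.200
Iteration 3:
  u = (-12 - (-2)·-0.200) / (6) = -2.067
  v = (-9 - (4)·-2.600) / (5) = 0.280

-2.067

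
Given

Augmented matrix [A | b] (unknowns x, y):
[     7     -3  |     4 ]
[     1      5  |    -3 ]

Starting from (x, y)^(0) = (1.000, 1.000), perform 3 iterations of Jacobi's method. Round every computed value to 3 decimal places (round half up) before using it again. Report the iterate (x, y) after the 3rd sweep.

(0.229, -0.646)

Iteration 1:
  x = (4 - (-3)·1.000) / (7) = 1.000
  y = (-3 - (1)·1.000) / (5) = -0.800
Iteration 2:
  x = (4 - (-3)·-0.800) / (7) = 0.229
  y = (-3 - (1)·1.000) / (5) = -0.800
Iteration 3:
  x = (4 - (-3)·-0.800) / (7) = 0.229
  y = (-3 - (1)·0.229) / (5) = -0.646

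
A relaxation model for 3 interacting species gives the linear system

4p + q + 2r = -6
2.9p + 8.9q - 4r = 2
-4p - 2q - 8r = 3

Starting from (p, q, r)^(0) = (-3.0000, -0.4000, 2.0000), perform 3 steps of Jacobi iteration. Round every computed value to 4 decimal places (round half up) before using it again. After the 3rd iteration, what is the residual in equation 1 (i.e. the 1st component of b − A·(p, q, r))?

Iteration 1:
  p = (-6 - (1)·-0.4000 - (2)·2.0000) / (4) = -2.4000
  q = (2 - (2.9)·-3.0000 - (-4)·2.0000) / (8.9) = 2.1011
  r = (3 - (-4)·-3.0000 - (-2)·-0.4000) / (-8) = 1.2250
Iteration 2:
  p = (-6 - (1)·2.1011 - (2)·1.2250) / (4) = -2.6378
  q = (2 - (2.9)·-2.4000 - (-4)·1.2250) / (8.9) = 1.5573
  r = (3 - (-4)·-2.4000 - (-2)·2.1011) / (-8) = 0.2997
Iteration 3:
  p = (-6 - (1)·1.5573 - (2)·0.2997) / (4) = -2.0392
  q = (2 - (2.9)·-2.6378 - (-4)·0.2997) / (8.9) = 1.2189
  r = (3 - (-4)·-2.6378 - (-2)·1.5573) / (-8) = 0.5546
Residual b − A·x = (-0.1713, -0.7161, 1.7178)

-0.1713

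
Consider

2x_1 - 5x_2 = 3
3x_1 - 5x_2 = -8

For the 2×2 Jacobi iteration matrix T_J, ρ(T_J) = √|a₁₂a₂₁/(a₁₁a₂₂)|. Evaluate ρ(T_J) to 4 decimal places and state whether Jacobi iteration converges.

a₁₂a₂₁/(a₁₁a₂₂) = (-5)·(3) / ((2)·(-5)) = 1.500000
ρ = √|1.500000| = √1.500000 = 1.2247
ρ > 1, so Jacobi diverges

1.2247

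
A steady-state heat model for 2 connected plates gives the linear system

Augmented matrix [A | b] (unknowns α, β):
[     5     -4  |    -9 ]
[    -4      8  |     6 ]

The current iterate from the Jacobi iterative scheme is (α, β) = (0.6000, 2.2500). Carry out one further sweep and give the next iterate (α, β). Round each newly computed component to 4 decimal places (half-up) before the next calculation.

(0.0000, 1.0500)

One sweep:
  α = (-9 - (-4)·2.2500) / (5) = 0.0000
  β = (6 - (-4)·0.6000) / (8) = 1.0500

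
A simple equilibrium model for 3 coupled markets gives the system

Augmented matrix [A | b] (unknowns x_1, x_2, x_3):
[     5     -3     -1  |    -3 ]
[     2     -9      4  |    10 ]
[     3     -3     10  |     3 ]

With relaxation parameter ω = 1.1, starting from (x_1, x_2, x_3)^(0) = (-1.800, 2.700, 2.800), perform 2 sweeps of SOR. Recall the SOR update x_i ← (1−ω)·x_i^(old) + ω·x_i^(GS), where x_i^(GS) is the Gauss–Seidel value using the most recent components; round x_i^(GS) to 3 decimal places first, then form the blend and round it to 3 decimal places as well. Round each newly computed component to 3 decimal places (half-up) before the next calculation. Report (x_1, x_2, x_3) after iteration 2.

Iteration 1:
  x_1: GS value = (-3 - (-3)·2.700 - (-1)·2.800) / (5) = 1.580;  x_1 ← (1−ω)·-1.800 + ω·1.580 = 1.918
  x_2: GS value = (10 - (2)·1.918 - (4)·2.800) / (-9) = 0.560;  x_2 ← (1−ω)·2.700 + ω·0.560 = 0.346
  x_3: GS value = (3 - (3)·1.918 - (-3)·0.346) / (10) = -0.172;  x_3 ← (1−ω)·2.800 + ω·-0.172 = -0.469
Iteration 2:
  x_1: GS value = (-3 - (-3)·0.346 - (-1)·-0.469) / (5) = -0.486;  x_1 ← (1−ω)·1.918 + ω·-0.486 = -0.726
  x_2: GS value = (10 - (2)·-0.726 - (4)·-0.469) / (-9) = -1.481;  x_2 ← (1−ω)·0.346 + ω·-1.481 = -1.664
  x_3: GS value = (3 - (3)·-0.726 - (-3)·-1.664) / (10) = 0.019;  x_3 ← (1−ω)·-0.469 + ω·0.019 = 0.068

(-0.726, -1.664, 0.068)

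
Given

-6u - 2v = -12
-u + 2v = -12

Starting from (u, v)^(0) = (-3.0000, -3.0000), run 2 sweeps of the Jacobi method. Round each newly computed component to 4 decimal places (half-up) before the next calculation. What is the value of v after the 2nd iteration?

Iteration 1:
  u = (-12 - (-2)·-3.0000) / (-6) = 3.0000
  v = (-12 - (-1)·-3.0000) / (2) = -7.5000
Iteration 2:
  u = (-12 - (-2)·-7.5000) / (-6) = 4.5000
  v = (-12 - (-1)·3.0000) / (2) = -4.5000

-4.5000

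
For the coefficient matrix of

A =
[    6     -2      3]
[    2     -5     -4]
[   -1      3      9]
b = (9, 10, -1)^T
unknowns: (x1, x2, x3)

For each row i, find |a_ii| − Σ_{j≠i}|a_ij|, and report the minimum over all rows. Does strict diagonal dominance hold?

-1

row 1: |6| − (2+3) = 1
row 2: |-5| − (2+4) = -1
row 3: |9| − (1+3) = 5
minimum over rows = -1 → not strictly diagonally dominant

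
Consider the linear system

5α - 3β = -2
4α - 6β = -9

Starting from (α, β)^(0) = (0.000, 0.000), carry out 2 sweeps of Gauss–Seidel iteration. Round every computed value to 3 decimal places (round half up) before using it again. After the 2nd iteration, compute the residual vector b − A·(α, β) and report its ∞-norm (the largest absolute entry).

1.481

Iteration 1:
  α = (-2 - (-3)·0.000) / (5) = -0.400
  β = (-9 - (4)·-0.400) / (-6) = 1.233
Iteration 2:
  α = (-2 - (-3)·1.233) / (5) = 0.340
  β = (-9 - (4)·0.340) / (-6) = 1.727
Residual b − A·x = (1.481, 0.002); ∞-norm = 1.481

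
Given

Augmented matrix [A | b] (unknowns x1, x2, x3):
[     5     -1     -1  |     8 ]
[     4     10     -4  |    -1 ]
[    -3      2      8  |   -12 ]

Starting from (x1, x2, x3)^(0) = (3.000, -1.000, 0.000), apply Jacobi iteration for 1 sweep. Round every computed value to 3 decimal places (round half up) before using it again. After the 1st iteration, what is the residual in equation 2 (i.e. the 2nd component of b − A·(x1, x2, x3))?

Iteration 1:
  x1 = (8 - (-1)·-1.000 - (-1)·0.000) / (5) = 1.400
  x2 = (-1 - (4)·3.000 - (-4)·0.000) / (10) = -1.300
  x3 = (-12 - (-3)·3.000 - (2)·-1.000) / (8) = -0.125
Residual b − A·x = (-0.425, 5.900, -4.200)

5.900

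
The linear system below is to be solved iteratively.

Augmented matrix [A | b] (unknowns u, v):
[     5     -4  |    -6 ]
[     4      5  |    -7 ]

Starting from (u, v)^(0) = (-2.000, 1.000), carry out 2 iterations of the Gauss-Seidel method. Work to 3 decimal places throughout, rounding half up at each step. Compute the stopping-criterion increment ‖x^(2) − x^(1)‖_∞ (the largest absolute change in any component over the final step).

1.664

Iteration 1:
  u = (-6 - (-4)·1.000) / (5) = -0.400
  v = (-7 - (4)·-0.400) / (5) = -1.080
Iteration 2:
  u = (-6 - (-4)·-1.080) / (5) = -2.064
  v = (-7 - (4)·-2.064) / (5) = 0.251
Change: (-1.664, 1.331) → max |·| = 1.664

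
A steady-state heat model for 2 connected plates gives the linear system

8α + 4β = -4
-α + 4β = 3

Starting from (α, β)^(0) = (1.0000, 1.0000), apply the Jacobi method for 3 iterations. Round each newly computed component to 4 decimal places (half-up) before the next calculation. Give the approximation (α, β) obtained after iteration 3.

(-0.7500, 0.5000)

Iteration 1:
  α = (-4 - (4)·1.0000) / (8) = -1.0000
  β = (3 - (-1)·1.0000) / (4) = 1.0000
Iteration 2:
  α = (-4 - (4)·1.0000) / (8) = -1.0000
  β = (3 - (-1)·-1.0000) / (4) = 0.5000
Iteration 3:
  α = (-4 - (4)·0.5000) / (8) = -0.7500
  β = (3 - (-1)·-1.0000) / (4) = 0.5000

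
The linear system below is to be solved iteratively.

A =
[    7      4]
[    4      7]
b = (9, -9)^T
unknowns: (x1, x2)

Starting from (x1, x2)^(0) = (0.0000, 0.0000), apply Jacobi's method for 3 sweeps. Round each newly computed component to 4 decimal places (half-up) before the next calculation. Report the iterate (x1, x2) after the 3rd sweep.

(2.4402, -2.4402)

Iteration 1:
  x1 = (9 - (4)·0.0000) / (7) = 1.2857
  x2 = (-9 - (4)·0.0000) / (7) = -1.2857
Iteration 2:
  x1 = (9 - (4)·-1.2857) / (7) = 2.0204
  x2 = (-9 - (4)·1.2857) / (7) = -2.0204
Iteration 3:
  x1 = (9 - (4)·-2.0204) / (7) = 2.4402
  x2 = (-9 - (4)·2.0204) / (7) = -2.4402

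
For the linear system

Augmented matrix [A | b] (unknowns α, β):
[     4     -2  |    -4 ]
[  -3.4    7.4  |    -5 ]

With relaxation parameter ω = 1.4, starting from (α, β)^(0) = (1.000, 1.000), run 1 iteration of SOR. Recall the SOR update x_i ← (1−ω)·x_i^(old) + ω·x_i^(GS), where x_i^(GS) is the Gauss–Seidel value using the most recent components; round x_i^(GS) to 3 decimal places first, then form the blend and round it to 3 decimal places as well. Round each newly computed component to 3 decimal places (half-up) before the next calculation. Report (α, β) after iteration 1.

Iteration 1:
  α: GS value = (-4 - (-2)·1.000) / (4) = -0.500;  α ← (1−ω)·1.000 + ω·-0.500 = -1.100
  β: GS value = (-5 - (-3.4)·-1.100) / (7.4) = -1.181;  β ← (1−ω)·1.000 + ω·-1.181 = -2.053

(-1.100, -2.053)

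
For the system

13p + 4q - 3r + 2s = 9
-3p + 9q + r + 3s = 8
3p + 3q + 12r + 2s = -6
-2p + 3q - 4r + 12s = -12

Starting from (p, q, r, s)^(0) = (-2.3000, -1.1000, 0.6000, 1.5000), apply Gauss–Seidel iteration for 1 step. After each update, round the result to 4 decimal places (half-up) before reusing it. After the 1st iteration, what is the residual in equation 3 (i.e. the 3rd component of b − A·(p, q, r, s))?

Iteration 1:
  p = (9 - (4)·-1.1000 - (-3)·0.6000 - (2)·1.5000) / (13) = 0.9385
  q = (8 - (-3)·0.9385 - (1)·0.6000 - (3)·1.5000) / (9) = 0.6351
  r = (-6 - (3)·0.9385 - (3)·0.6351 - (2)·1.5000) / (12) = -1.1434
  s = (-12 - (-2)·0.9385 - (3)·0.6351 - (-4)·-1.1434) / (12) = -1.3835
Residual b − A·x = (-6.4041, 10.3935, 5.7670, 0.0001)

5.7670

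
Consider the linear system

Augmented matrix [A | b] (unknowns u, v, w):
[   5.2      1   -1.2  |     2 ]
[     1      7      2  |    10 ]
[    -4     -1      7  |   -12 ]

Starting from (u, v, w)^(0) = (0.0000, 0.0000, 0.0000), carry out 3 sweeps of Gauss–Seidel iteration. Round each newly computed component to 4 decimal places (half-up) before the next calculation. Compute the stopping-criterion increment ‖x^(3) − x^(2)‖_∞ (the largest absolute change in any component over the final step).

Iteration 1:
  u = (2 - (1)·0.0000 - (-1.2)·0.0000) / (5.2) = 0.3846
  v = (10 - (1)·0.3846 - (2)·0.0000) / (7) = 1.3736
  w = (-12 - (-4)·0.3846 - (-1)·1.3736) / (7) = -1.2983
Iteration 2:
  u = (2 - (1)·1.3736 - (-1.2)·-1.2983) / (5.2) = -0.1791
  v = (10 - (1)·-0.1791 - (2)·-1.2983) / (7) = 1.8251
  w = (-12 - (-4)·-0.1791 - (-1)·1.8251) / (7) = -1.5559
Iteration 3:
  u = (2 - (1)·1.8251 - (-1.2)·-1.5559) / (5.2) = -0.3254
  v = (10 - (1)·-0.3254 - (2)·-1.5559) / (7) = 1.9196
  w = (-12 - (-4)·-0.3254 - (-1)·1.9196) / (7) = -1.6260
Change: (-0.1463, 0.0945, -0.0701) → max |·| = 0.1463

0.1463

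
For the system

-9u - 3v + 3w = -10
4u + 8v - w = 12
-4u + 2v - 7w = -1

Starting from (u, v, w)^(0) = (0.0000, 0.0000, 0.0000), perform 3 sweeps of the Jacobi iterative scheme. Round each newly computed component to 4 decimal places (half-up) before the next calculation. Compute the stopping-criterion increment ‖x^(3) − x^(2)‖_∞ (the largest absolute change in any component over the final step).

0.2004

Iteration 1:
  u = (-10 - (-3)·0.0000 - (3)·0.0000) / (-9) = 1.1111
  v = (12 - (4)·0.0000 - (-1)·0.0000) / (8) = 1.5000
  w = (-1 - (-4)·0.0000 - (2)·0.0000) / (-7) = 0.1429
Iteration 2:
  u = (-10 - (-3)·1.5000 - (3)·0.1429) / (-9) = 0.6587
  v = (12 - (4)·1.1111 - (-1)·0.1429) / (8) = 0.9623
  w = (-1 - (-4)·1.1111 - (2)·1.5000) / (-7) = -0.0635
Iteration 3:
  u = (-10 - (-3)·0.9623 - (3)·-0.0635) / (-9) = 0.7692
  v = (12 - (4)·0.6587 - (-1)·-0.0635) / (8) = 1.1627
  w = (-1 - (-4)·0.6587 - (2)·0.9623) / (-7) = 0.0414
Change: (0.1105, 0.2004, 0.1049) → max |·| = 0.2004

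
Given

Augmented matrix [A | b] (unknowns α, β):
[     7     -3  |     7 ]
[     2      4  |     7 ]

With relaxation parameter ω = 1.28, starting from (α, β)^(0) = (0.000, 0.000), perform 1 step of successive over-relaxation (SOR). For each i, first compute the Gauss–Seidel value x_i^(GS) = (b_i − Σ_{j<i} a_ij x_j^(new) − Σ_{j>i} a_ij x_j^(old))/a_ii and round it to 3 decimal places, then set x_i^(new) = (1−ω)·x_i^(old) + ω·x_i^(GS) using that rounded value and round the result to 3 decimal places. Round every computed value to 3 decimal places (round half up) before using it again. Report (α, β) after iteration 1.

Iteration 1:
  α: GS value = (7 - (-3)·0.000) / (7) = 1.000;  α ← (1−ω)·0.000 + ω·1.000 = 1.280
  β: GS value = (7 - (2)·1.280) / (4) = 1.110;  β ← (1−ω)·0.000 + ω·1.110 = 1.421

(1.280, 1.421)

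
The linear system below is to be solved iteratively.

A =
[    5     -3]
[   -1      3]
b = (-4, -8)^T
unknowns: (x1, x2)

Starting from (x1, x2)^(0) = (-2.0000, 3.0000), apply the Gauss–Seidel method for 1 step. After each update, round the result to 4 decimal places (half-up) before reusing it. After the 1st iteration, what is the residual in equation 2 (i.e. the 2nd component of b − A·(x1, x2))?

Iteration 1:
  x1 = (-4 - (-3)·3.0000) / (5) = 1.0000
  x2 = (-8 - (-1)·1.0000) / (3) = -2.3333
Residual b − A·x = (-15.9999, -0.0001)

-0.0001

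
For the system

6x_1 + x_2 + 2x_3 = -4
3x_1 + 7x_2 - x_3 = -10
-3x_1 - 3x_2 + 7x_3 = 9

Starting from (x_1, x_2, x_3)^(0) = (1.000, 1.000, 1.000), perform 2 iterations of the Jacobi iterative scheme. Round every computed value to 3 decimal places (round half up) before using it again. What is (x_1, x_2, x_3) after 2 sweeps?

(-1.095, -0.622, 0.051)

Iteration 1:
  x_1 = (-4 - (1)·1.000 - (2)·1.000) / (6) = -1.167
  x_2 = (-10 - (3)·1.000 - (-1)·1.000) / (7) = -1.714
  x_3 = (9 - (-3)·1.000 - (-3)·1.000) / (7) = 2.143
Iteration 2:
  x_1 = (-4 - (1)·-1.714 - (2)·2.143) / (6) = -1.095
  x_2 = (-10 - (3)·-1.167 - (-1)·2.143) / (7) = -0.622
  x_3 = (9 - (-3)·-1.167 - (-3)·-1.714) / (7) = 0.051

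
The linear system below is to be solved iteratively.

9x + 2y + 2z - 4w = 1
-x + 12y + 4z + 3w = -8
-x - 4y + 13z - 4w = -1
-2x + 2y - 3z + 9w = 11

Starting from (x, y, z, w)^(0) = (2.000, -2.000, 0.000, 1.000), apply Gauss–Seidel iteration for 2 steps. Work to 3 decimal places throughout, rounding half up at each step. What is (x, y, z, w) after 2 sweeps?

Iteration 1:
  x = (1 - (2)·-2.000 - (2)·0.000 - (-4)·1.000) / (9) = 1.000
  y = (-8 - (-1)·1.000 - (4)·0.000 - (3)·1.000) / (12) = -0.833
  z = (-1 - (-1)·1.000 - (-4)·-0.833 - (-4)·1.000) / (13) = 0.051
  w = (11 - (-2)·1.000 - (2)·-0.833 - (-3)·0.051) / (9) = 1.647
Iteration 2:
  x = (1 - (2)·-0.833 - (2)·0.051 - (-4)·1.647) / (9) = 1.017
  y = (-8 - (-1)·1.017 - (4)·0.051 - (3)·1.647) / (12) = -1.011
  z = (-1 - (-1)·1.017 - (-4)·-1.011 - (-4)·1.647) / (13) = 0.197
  w = (11 - (-2)·1.017 - (2)·-1.011 - (-3)·0.197) / (9) = 1.739

(1.017, -1.011, 0.197, 1.739)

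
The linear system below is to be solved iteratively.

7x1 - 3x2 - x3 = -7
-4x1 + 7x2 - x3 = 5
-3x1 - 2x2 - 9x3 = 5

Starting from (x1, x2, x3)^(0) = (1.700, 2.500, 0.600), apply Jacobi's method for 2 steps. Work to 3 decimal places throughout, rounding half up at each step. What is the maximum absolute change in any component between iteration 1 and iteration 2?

Iteration 1:
  x1 = (-7 - (-3)·2.500 - (-1)·0.600) / (7) = 0.157
  x2 = (5 - (-4)·1.700 - (-1)·0.600) / (7) = 1.771
  x3 = (5 - (-3)·1.700 - (-2)·2.500) / (-9) = -1.678
Iteration 2:
  x1 = (-7 - (-3)·1.771 - (-1)·-1.678) / (7) = -0.481
  x2 = (5 - (-4)·0.157 - (-1)·-1.678) / (7) = 0.564
  x3 = (5 - (-3)·0.157 - (-2)·1.771) / (-9) = -1.001
Change: (-0.638, -1.207, 0.677) → max |·| = 1.207

1.207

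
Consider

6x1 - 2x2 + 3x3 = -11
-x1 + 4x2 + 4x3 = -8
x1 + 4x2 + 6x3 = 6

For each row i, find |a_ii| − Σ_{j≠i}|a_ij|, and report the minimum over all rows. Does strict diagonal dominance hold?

-1

row 1: |6| − (2+3) = 1
row 2: |4| − (1+4) = -1
row 3: |6| − (1+4) = 1
minimum over rows = -1 → not strictly diagonally dominant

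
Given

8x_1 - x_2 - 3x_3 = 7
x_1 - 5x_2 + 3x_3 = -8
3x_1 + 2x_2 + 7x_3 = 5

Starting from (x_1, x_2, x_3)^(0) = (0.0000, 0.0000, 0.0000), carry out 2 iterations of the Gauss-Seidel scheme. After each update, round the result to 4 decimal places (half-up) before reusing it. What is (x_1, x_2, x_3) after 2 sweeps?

(1.0339, 1.7060, -0.2162)

Iteration 1:
  x_1 = (7 - (-1)·0.0000 - (-3)·0.0000) / (8) = 0.8750
  x_2 = (-8 - (1)·0.8750 - (3)·0.0000) / (-5) = 1.7750
  x_3 = (5 - (3)·0.8750 - (2)·1.7750) / (7) = -0.1679
Iteration 2:
  x_1 = (7 - (-1)·1.7750 - (-3)·-0.1679) / (8) = 1.0339
  x_2 = (-8 - (1)·1.0339 - (3)·-0.1679) / (-5) = 1.7060
  x_3 = (5 - (3)·1.0339 - (2)·1.7060) / (7) = -0.2162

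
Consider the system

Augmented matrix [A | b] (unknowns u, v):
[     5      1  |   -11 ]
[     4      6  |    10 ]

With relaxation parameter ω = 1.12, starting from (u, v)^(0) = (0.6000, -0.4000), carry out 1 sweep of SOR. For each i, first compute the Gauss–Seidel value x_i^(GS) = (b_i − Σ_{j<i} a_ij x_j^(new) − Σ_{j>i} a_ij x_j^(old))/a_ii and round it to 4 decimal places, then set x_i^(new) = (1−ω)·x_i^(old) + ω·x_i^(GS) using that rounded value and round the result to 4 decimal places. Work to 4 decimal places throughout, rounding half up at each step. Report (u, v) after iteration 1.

Iteration 1:
  u: GS value = (-11 - (1)·-0.4000) / (5) = -2.1200;  u ← (1−ω)·0.6000 + ω·-2.1200 = -2.4464
  v: GS value = (10 - (4)·-2.4464) / (6) = 3.2976;  v ← (1−ω)·-0.4000 + ω·3.2976 = 3.7413

(-2.4464, 3.7413)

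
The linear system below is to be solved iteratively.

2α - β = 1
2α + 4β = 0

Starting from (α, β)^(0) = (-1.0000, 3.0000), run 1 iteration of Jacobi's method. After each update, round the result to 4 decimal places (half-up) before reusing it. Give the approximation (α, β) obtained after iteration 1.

(2.0000, 0.5000)

Iteration 1:
  α = (1 - (-1)·3.0000) / (2) = 2.0000
  β = (0 - (2)·-1.0000) / (4) = 0.5000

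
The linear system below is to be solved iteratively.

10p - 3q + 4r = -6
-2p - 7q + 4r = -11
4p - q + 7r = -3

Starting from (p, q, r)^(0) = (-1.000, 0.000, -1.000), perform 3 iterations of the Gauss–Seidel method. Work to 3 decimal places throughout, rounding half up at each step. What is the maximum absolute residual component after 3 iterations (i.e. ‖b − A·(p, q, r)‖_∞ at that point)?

0.287

Iteration 1:
  p = (-6 - (-3)·0.000 - (4)·-1.000) / (10) = -0.200
  q = (-11 - (-2)·-0.200 - (4)·-1.000) / (-7) = 1.057
  r = (-3 - (4)·-0.200 - (-1)·1.057) / (7) = -0.163
Iteration 2:
  p = (-6 - (-3)·1.057 - (4)·-0.163) / (10) = -0.218
  q = (-11 - (-2)·-0.218 - (4)·-0.163) / (-7) = 1.541
  r = (-3 - (4)·-0.218 - (-1)·1.541) / (7) = -0.084
Iteration 3:
  p = (-6 - (-3)·1.541 - (4)·-0.084) / (10) = -0.104
  q = (-11 - (-2)·-0.104 - (4)·-0.084) / (-7) = 1.553
  r = (-3 - (4)·-0.104 - (-1)·1.553) / (7) = -0.147
Residual b − A·x = (0.287, 0.251, -0.002); ∞-norm = 0.287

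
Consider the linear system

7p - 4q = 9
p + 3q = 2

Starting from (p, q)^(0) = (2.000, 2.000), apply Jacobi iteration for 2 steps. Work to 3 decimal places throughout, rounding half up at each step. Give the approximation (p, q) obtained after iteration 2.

(1.286, -0.143)

Iteration 1:
  p = (9 - (-4)·2.000) / (7) = 2.429
  q = (2 - (1)·2.000) / (3) = 0.000
Iteration 2:
  p = (9 - (-4)·0.000) / (7) = 1.286
  q = (2 - (1)·2.429) / (3) = -0.143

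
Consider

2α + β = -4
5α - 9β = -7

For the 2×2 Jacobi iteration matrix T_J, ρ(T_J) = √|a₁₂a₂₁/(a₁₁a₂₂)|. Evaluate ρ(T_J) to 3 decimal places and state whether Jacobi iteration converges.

a₁₂a₂₁/(a₁₁a₂₂) = (1)·(5) / ((2)·(-9)) = -0.277778
ρ = √|-0.277778| = √0.277778 = 0.527
ρ < 1, so Jacobi converges

0.527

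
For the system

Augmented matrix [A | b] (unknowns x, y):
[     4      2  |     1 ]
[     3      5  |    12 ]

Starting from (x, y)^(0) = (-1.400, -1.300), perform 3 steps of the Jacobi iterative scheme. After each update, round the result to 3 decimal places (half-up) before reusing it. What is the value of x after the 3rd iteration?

Iteration 1:
  x = (1 - (2)·-1.300) / (4) = 0.900
  y = (12 - (3)·-1.400) / (5) = 3.240
Iteration 2:
  x = (1 - (2)·3.240) / (4) = -1.370
  y = (12 - (3)·0.900) / (5) = 1.860
Iteration 3:
  x = (1 - (2)·1.860) / (4) = -0.680
  y = (12 - (3)·-1.370) / (5) = 3.222

-0.680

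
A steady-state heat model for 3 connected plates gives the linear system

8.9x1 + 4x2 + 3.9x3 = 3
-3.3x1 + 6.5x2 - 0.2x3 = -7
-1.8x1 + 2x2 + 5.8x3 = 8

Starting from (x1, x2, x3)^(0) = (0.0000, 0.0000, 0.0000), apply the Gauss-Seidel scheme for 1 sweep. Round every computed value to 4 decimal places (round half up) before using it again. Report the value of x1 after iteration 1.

0.3371

Iteration 1:
  x1 = (3 - (4)·0.0000 - (3.9)·0.0000) / (8.9) = 0.3371
  x2 = (-7 - (-3.3)·0.3371 - (-0.2)·0.0000) / (6.5) = -0.9058
  x3 = (8 - (-1.8)·0.3371 - (2)·-0.9058) / (5.8) = 1.7963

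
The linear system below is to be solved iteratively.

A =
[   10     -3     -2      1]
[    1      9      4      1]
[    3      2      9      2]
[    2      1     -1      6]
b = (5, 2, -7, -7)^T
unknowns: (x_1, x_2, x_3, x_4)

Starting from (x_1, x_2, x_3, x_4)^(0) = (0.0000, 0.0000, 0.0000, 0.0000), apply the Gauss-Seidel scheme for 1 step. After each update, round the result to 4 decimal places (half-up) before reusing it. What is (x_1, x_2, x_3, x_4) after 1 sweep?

Iteration 1:
  x_1 = (5 - (-3)·0.0000 - (-2)·0.0000 - (1)·0.0000) / (10) = 0.5000
  x_2 = (2 - (1)·0.5000 - (4)·0.0000 - (1)·0.0000) / (9) = 0.1667
  x_3 = (-7 - (3)·0.5000 - (2)·0.1667 - (2)·0.0000) / (9) = -0.9815
  x_4 = (-7 - (2)·0.5000 - (1)·0.1667 - (-1)·-0.9815) / (6) = -1.5247

(0.5000, 0.1667, -0.9815, -1.5247)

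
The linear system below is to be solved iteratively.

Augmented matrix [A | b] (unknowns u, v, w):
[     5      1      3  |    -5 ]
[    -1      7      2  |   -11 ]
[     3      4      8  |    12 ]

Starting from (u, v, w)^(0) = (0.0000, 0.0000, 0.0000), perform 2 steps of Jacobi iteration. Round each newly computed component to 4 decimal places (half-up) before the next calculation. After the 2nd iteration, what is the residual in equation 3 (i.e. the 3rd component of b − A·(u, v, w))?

Iteration 1:
  u = (-5 - (1)·0.0000 - (3)·0.0000) / (5) = -1.0000
  v = (-11 - (-1)·0.0000 - (2)·0.0000) / (7) = -1.5714
  w = (12 - (3)·0.0000 - (4)·0.0000) / (8) = 1.5000
Iteration 2:
  u = (-5 - (1)·-1.5714 - (3)·1.5000) / (5) = -1.5857
  v = (-11 - (-1)·-1.0000 - (2)·1.5000) / (7) = -2.1429
  w = (12 - (3)·-1.0000 - (4)·-1.5714) / (8) = 2.6607
Residual b − A·x = (-2.9107, -2.9068, 4.0431)

4.0431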